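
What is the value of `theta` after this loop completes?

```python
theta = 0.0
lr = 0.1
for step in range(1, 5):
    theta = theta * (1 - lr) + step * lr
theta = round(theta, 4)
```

Moving average with lr=0.1
`theta` takes the values: 0.0 → 0.1 → 0.29 → 0.561 → 0.9049

Answer: 0.9049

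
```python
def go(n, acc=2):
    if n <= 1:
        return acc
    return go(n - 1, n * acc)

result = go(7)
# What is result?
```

Accumulator trace (n, acc): (7, 2) -> (6, 14) -> (5, 84) -> (4, 420) -> (3, 1680) -> (2, 5040) -> (1, 10080) -> return 10080

Answer: 10080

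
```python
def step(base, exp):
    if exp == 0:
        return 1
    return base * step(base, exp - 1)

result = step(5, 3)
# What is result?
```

step(5, 3) = 5 * 5 * 5 = 125

Answer: 125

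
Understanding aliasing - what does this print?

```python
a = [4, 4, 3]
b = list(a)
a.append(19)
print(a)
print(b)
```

Key concept: list() constructor creates copy.
Step by step:
`a = [4, 4, 3]` → a = [4, 4, 3]
`b = list(a)` → b = [4, 4, 3]
`a.append(19)` → a = [4, 4, 3, 19]
`print(a)` → prints [4, 4, 3, 19]
`print(b)` → prints [4, 4, 3]

Answer:
[4, 4, 3, 19]
[4, 4, 3]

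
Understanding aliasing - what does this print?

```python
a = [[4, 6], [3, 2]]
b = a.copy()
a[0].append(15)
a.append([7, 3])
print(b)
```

Key concept: shallow copy with nested lists.
Step by step:
`a = [[4, 6], [3, 2]]` → a = [[4, 6], [3, 2]]
`b = a.copy()` → b = [[4, 6], [3, 2]]
`a[0].append(15)` → a = [[4, 6, 15], [3, 2]]; b = [[4, 6, 15], [3, 2]]
`a.append([7, 3])` → a = [[4, 6, 15], [3, 2], [7, 3]]
`print(b)` → prints [[4, 6, 15], [3, 2]]

Answer: [[4, 6, 15], [3, 2]]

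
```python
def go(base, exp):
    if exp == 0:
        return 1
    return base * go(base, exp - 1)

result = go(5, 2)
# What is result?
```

go(5, 2) = 5 * 5 = 25

Answer: 25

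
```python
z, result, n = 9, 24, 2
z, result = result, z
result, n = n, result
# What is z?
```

Trace:
`z, result, n = 9, 24, 2` → z = 9; result = 24; n = 2
`z, result = result, z` → z = 24; result = 9
`result, n = n, result` → result = 2; n = 9
So z = 24

Answer: 24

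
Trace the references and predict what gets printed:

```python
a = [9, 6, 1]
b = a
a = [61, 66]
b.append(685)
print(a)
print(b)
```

Key concept: rebinding vs mutation: a is rebound to a new list, b still points at the original.
Step by step:
`a = [9, 6, 1]` → a = [9, 6, 1]
`b = a` → b = [9, 6, 1] (same object as a)
`a = [61, 66]` → a = [61, 66]
`b.append(685)` → b = [9, 6, 1, 685]
`print(a)` → prints [61, 66]
`print(b)` → prints [9, 6, 1, 685]

Answer:
[61, 66]
[9, 6, 1, 685]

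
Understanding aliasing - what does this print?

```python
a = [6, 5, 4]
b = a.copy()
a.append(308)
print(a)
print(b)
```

Key concept: list.copy() creates independent copy.
Step by step:
`a = [6, 5, 4]` → a = [6, 5, 4]
`b = a.copy()` → b = [6, 5, 4]
`a.append(308)` → a = [6, 5, 4, 308]
`print(a)` → prints [6, 5, 4, 308]
`print(b)` → prints [6, 5, 4]

Answer:
[6, 5, 4, 308]
[6, 5, 4]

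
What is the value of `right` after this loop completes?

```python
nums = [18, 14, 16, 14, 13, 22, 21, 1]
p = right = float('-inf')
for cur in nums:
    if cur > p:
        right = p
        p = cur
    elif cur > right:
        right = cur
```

Second largest (with repeats) in [18, 14, 16, 14, 13, 22, 21, 1]
`right` takes the values: -inf → 14 → 16 → 18 → 21

Answer: 21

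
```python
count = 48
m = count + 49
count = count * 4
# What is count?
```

Trace:
`count = 48` → count = 48
`m = count + 49` → m = 97
`count = count * 4` → count = 192
So count = 192

Answer: 192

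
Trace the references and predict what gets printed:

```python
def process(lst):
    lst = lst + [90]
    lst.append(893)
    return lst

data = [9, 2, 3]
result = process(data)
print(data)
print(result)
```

Key concept: rebinding parameter vs mutation.
Step by step:
`data = [9, 2, 3]` → data = [9, 2, 3]
`result = process(data)` → result = [9, 2, 3, 90, 893]
`print(data)` → prints [9, 2, 3]
`print(result)` → prints [9, 2, 3, 90, 893]

Answer:
[9, 2, 3]
[9, 2, 3, 90, 893]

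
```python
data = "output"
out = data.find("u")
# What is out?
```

Trace:
`data = "output"` → data = 'output'
`out = data.find("u")` → out = 1
So out = 1

Answer: 1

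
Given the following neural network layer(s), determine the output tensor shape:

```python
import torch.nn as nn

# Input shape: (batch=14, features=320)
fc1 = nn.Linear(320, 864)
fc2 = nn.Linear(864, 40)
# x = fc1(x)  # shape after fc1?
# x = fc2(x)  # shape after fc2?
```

Input: (14, 320) -> after fc1: (14, 864) -> Output: (14, 40)

Answer: (14, 40)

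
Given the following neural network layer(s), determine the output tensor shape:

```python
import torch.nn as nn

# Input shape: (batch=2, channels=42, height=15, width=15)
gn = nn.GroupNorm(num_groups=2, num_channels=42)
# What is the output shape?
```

Input: (2, 42, 15, 15) -> Output: (2, 42, 15, 15)

Answer: (2, 42, 15, 15)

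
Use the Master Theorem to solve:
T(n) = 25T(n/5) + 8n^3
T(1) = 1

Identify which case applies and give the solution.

a=25, b=5, f(n)=8n^3. log_5(25) = 2. Since c=3 > 2 and the regularity condition holds (25(n/5)^3 = (25/5^3)n^3 with 25/5^3 < 1), Case 3 applies: T(n) = Θ(f(n)) = O(n^3).

Answer: O(n^3) - Case 3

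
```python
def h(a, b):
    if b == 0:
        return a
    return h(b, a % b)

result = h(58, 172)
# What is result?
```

h(58, 172) -> h(172, 58) -> h(58, 56) -> h(56, 2) -> h(2, 0) -> 2

Answer: 2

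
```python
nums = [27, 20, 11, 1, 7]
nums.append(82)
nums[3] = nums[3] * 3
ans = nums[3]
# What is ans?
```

Trace:
`nums = [27, 20, 11, 1, 7]` → nums = [27, 20, 11, 1, 7]
`nums.append(82)` → nums = [27, 20, 11, 1, 7, 82]
`nums[3] = nums[3] * 3` → nums = [27, 20, 11, 3, 7, 82]
`ans = nums[3]` → ans = 3
So ans = 3

Answer: 3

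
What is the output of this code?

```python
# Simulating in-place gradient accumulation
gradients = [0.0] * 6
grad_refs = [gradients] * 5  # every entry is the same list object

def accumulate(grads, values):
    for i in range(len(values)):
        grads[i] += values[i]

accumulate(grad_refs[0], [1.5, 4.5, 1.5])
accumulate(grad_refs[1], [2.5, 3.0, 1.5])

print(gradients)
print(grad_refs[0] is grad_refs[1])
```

Key concept: gradient accumulation aliasing.
Step by step:
`gradients = [0.0] * 6` → gradients = [0.0, 0.0, 0.0, 0.0, 0.0, 0.0]
`grad_refs = [gradients] * 5` → grad_refs = [[0.0, 0.0, 0.0, 0.0, 0.0, 0.0], [0.0, 0.0, 0.0, 0.0, 0.0, 0.0], [0.0, 0.0, 0.0, 0.0, 0.0, 0.0], [0.0, 0.0, 0.0, 0.0, 0.0, 0.0], [0.0, 0.0, 0.0, 0.0, 0.0, 0.0]]
`accumulate(grad_refs[0], [1.5, 4.5, 1.5])` → gradients = [1.5, 4.5, 1.5, 0.0, 0.0, 0.0]; grad_refs = [[1.5, 4.5, 1.5, 0.0, 0.0, 0.0], [1.5, 4.5, 1.5, 0.0, 0.0, 0.0], [1.5, 4.5, 1.5, 0.0, 0.0, 0.0], [1.5, 4.5, 1.5, 0.0, 0.0, 0.0], [1.5, 4.5, 1.5, 0.0, 0.0, 0.0]]
`accumulate(grad_refs[1], [2.5, 3.0, 1.5])` → gradients = [4.0, 7.5, 3.0, 0.0, 0.0, 0.0]; grad_refs = [[4.0, 7.5, 3.0, 0.0, 0.0, 0.0], [4.0, 7.5, 3.0, 0.0, 0.0, 0.0], [4.0, 7.5, 3.0, 0.0, 0.0, 0.0], [4.0, 7.5, 3.0, 0.0, 0.0, 0.0], [4.0, 7.5, 3.0, 0.0, 0.0, 0.0]]
`print(gradients)` → prints [4.0, 7.5, 3.0, 0.0, 0.0, 0.0]
`print(grad_refs[0] is grad_refs[1])` → prints True

Answer:
[4.0, 7.5, 3.0, 0.0, 0.0, 0.0]
True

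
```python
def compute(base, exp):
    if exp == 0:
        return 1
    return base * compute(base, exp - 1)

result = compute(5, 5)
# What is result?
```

compute(5, 5) = 5 * 5 * 5 * 5 * 5 = 3125

Answer: 3125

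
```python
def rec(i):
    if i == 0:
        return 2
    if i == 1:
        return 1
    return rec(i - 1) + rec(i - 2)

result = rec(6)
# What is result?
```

Build up from base cases: rec(0)=2, rec(1)=1, rec(2)=3, rec(3)=4, rec(4)=7, rec(5)=11, rec(6)=18

Answer: 18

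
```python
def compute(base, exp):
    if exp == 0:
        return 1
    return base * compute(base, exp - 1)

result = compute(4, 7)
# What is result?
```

compute(4, 7) = 4 * 4 * 4 * 4 * 4 * 4 * 4 = 16384

Answer: 16384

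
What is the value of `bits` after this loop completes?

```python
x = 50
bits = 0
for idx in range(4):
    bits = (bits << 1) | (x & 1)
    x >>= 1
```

Reverse lowest 4 bits of 50
`bits` takes the values: 0 → 1 → 2 → 4

Answer: 4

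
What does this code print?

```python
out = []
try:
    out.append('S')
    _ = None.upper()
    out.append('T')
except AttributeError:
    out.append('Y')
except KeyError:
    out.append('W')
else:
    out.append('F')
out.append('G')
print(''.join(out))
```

Execution trace: 'S' (try body) → 'Y' (except AttributeError) → 'G' (after the try/except). Output: SYG

Answer: SYG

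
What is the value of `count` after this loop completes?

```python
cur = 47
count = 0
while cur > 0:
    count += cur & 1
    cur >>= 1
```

Count set bits in 47 (binary: 0b101111)
`count` takes the values: 0 → 1 → 2 → 3 → 4 → 5

Answer: 5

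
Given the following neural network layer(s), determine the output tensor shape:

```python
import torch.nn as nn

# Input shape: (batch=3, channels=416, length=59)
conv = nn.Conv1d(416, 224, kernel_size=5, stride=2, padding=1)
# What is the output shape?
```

Input: (3, 416, 59) -> Output: (3, 224, 29)

Answer: (3, 224, 29)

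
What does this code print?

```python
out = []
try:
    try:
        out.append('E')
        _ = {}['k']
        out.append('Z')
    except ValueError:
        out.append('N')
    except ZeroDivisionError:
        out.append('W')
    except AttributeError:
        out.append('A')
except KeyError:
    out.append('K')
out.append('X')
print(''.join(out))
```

Execution trace: 'E' (try body) → 'K' (outer except KeyError) → 'X' (after the try/except). Output: EKX

Answer: EKX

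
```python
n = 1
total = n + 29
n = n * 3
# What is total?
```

Trace:
`n = 1` → n = 1
`total = n + 29` → total = 30
`n = n * 3` → n = 3
So total = 30

Answer: 30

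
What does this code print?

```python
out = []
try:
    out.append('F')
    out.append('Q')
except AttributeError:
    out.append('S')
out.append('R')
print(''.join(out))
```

Execution trace: 'F' (try body) → 'Q' (try body, no exception) → 'R' (after the try/except). Output: FQR

Answer: FQR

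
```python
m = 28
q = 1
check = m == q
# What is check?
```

Trace:
`m = 28` → m = 28
`q = 1` → q = 1
`check = m == q` → check = False
So check = False

Answer: False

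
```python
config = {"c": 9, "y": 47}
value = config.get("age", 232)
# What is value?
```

Trace:
`config = {"c": 9, "y": 47}` → config = {'c': 9, 'y': 47}
`value = config.get("age", 232)` → value = 232
So value = 232

Answer: 232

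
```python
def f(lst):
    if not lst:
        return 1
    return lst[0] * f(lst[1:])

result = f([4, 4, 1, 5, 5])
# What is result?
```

Product over [4, 4, 1, 5, 5] = 4 * 4 * 1 * 5 * 5 = 400

Answer: 400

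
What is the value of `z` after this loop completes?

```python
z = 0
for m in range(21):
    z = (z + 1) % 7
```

Increment mod 7, 21 times = 0
`z` takes the values: 0 → 1 → 2 → 3 → 4 → 5 → 6 → 0 → 1 → 2 → 3 → 4 → 5 → 6 → 0 → 1 → 2 → 3 → 4 → 5 → 6 → 0

Answer: 0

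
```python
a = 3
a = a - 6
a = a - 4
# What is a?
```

Trace:
`a = 3` → a = 3
`a = a - 6` → a = -3
`a = a - 4` → a = -7
So a = -7

Answer: -7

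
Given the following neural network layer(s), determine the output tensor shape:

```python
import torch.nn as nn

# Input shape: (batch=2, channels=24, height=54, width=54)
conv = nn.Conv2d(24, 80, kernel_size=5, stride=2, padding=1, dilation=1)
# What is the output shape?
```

Input: (2, 24, 54, 54) -> Output: (2, 80, 26, 26)

Answer: (2, 80, 26, 26)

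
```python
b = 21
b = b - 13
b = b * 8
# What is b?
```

Trace:
`b = 21` → b = 21
`b = b - 13` → b = 8
`b = b * 8` → b = 64
So b = 64

Answer: 64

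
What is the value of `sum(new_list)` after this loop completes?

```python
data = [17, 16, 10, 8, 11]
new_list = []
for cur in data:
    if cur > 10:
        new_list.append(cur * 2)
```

Sum of doubled values > 10
`new_list` takes the values: [] → [34] → [34, 32] → [34, 32, 22]
So `sum(new_list)` = 88

Answer: 88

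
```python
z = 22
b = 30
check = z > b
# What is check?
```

Trace:
`z = 22` → z = 22
`b = 30` → b = 30
`check = z > b` → check = False
So check = False

Answer: False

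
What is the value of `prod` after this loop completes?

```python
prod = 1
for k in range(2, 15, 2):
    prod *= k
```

Product of even numbers 2 to 14
`prod` takes the values: 1 → 2 → 8 → 48 → 384 → 3840 → 46080 → 645120

Answer: 645120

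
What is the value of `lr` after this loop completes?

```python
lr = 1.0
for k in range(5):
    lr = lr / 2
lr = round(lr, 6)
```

Halving LR 5 times: 1 / 2^5
`lr` takes the values: 1.0 → 0.5 → 0.25 → 0.125 → 0.0625 → 0.03125

Answer: 0.03125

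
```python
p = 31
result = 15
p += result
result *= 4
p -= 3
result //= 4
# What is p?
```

Trace:
`p = 31` → p = 31
`result = 15` → result = 15
`p += result` → p = 46
`result *= 4` → result = 60
`p -= 3` → p = 43
`result //= 4` → result = 15
So p = 43

Answer: 43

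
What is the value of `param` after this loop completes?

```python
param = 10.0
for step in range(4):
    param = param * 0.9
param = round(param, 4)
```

Exponential decay: 10.0 * 0.9^4
`param` takes the values: 10.0 → 9.0 → 8.1 → 7.29 → 6.561

Answer: 6.561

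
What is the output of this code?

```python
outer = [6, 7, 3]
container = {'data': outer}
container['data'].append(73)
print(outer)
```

Key concept: dict holds reference to list.
Step by step:
`outer = [6, 7, 3]` → outer = [6, 7, 3]
`container = {'data': outer}` → container = {'data': [6, 7, 3]}
`container['data'].append(73)` → outer = [6, 7, 3, 73]; container = {'data': [6, 7, 3, 73]}
`print(outer)` → prints [6, 7, 3, 73]

Answer: [6, 7, 3, 73]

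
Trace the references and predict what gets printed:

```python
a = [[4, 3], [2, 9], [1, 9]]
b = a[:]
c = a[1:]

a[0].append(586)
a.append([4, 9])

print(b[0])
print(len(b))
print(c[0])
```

Key concept: slice with nested mutation.
Step by step:
`a = [[4, 3], [2, 9], [1, 9]]` → a = [[4, 3], [2, 9], [1, 9]]
`b = a[:]` → b = [[4, 3], [2, 9], [1, 9]]
`c = a[1:]` → c = [[2, 9], [1, 9]]
`a[0].append(586)` → a = [[4, 3, 586], [2, 9], [1, 9]]; b = [[4, 3, 586], [2, 9], [1, 9]]
`a.append([4, 9])` → a = [[4, 3, 586], [2, 9], [1, 9], [4, 9]]
`print(b[0])` → prints [4, 3, 586]
`print(len(b))` → prints 3
`print(c[0])` → prints [2, 9]

Answer:
[4, 3, 586]
3
[2, 9]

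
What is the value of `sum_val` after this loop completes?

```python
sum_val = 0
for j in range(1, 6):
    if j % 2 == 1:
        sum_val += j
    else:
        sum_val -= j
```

Add odd, subtract even
`sum_val` takes the values: 0 → 1 → -1 → 2 → -2 → 3

Answer: 3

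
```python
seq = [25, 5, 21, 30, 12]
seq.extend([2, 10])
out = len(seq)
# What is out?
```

Trace:
`seq = [25, 5, 21, 30, 12]` → seq = [25, 5, 21, 30, 12]
`seq.extend([2, 10])` → seq = [25, 5, 21, 30, 12, 2, 10]
`out = len(seq)` → out = 7
So out = 7

Answer: 7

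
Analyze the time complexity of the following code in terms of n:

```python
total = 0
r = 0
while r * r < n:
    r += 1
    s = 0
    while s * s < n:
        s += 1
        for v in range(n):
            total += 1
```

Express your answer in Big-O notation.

Each loop level contributes: √n × √n × n. Multiplying the contributions gives O(n^2).

Answer: O(n^2)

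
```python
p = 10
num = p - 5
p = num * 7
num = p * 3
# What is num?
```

Trace:
`p = 10` → p = 10
`num = p - 5` → num = 5
`p = num * 7` → p = 35
`num = p * 3` → num = 105
So num = 105

Answer: 105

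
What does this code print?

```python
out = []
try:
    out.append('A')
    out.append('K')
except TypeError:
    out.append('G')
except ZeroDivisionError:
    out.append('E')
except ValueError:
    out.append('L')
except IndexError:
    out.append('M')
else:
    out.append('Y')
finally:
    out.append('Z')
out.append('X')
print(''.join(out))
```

Execution trace: 'A' (try body) → 'K' (try body, no exception) → 'Y' (else) → 'Z' (finally) → 'X' (after the try/except). Output: AKYZX

Answer: AKYZX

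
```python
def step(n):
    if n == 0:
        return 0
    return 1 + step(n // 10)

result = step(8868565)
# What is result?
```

Count of digits of 8868565: 7

Answer: 7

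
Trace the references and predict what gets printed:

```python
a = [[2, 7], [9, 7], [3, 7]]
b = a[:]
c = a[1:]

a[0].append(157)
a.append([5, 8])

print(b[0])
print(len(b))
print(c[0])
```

Key concept: slice with nested mutation.
Step by step:
`a = [[2, 7], [9, 7], [3, 7]]` → a = [[2, 7], [9, 7], [3, 7]]
`b = a[:]` → b = [[2, 7], [9, 7], [3, 7]]
`c = a[1:]` → c = [[9, 7], [3, 7]]
`a[0].append(157)` → a = [[2, 7, 157], [9, 7], [3, 7]]; b = [[2, 7, 157], [9, 7], [3, 7]]
`a.append([5, 8])` → a = [[2, 7, 157], [9, 7], [3, 7], [5, 8]]
`print(b[0])` → prints [2, 7, 157]
`print(len(b))` → prints 3
`print(c[0])` → prints [9, 7]

Answer:
[2, 7, 157]
3
[9, 7]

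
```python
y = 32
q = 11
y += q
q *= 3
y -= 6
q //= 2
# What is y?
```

Trace:
`y = 32` → y = 32
`q = 11` → q = 11
`y += q` → y = 43
`q *= 3` → q = 33
`y -= 6` → y = 37
`q //= 2` → q = 16
So y = 37

Answer: 37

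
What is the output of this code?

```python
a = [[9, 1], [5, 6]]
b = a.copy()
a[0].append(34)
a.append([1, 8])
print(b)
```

Key concept: shallow copy with nested lists.
Step by step:
`a = [[9, 1], [5, 6]]` → a = [[9, 1], [5, 6]]
`b = a.copy()` → b = [[9, 1], [5, 6]]
`a[0].append(34)` → a = [[9, 1, 34], [5, 6]]; b = [[9, 1, 34], [5, 6]]
`a.append([1, 8])` → a = [[9, 1, 34], [5, 6], [1, 8]]
`print(b)` → prints [[9, 1, 34], [5, 6]]

Answer: [[9, 1, 34], [5, 6]]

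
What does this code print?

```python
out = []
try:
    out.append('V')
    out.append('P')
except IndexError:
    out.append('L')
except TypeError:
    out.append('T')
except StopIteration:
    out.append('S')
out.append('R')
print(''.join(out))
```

Execution trace: 'V' (try body) → 'P' (try body, no exception) → 'R' (after the try/except). Output: VPR

Answer: VPR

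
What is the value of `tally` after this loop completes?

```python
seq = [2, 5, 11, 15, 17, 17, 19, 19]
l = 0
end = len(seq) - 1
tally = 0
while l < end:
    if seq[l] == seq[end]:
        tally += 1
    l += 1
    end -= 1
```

Count matching pairs from ends
`tally` takes the values: 0

Answer: 0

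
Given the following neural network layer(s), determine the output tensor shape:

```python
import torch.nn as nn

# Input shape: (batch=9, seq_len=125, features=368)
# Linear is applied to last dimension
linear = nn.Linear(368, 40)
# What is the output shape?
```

Input: (9, 125, 368) -> Output: (9, 125, 40)

Answer: (9, 125, 40)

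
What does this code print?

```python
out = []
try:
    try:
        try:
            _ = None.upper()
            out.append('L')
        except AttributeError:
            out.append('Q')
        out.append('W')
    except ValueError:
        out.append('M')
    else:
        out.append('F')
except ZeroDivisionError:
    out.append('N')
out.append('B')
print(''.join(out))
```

Execution trace: 'Q' (inner except AttributeError) → 'W' (try body, no exception) → 'F' (else) → 'B' (after the try/except). Output: QWFB

Answer: QWFB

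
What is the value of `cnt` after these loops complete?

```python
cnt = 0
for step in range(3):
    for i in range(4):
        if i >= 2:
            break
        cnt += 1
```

Inner breaks at 2, outer runs 3 times
`cnt` takes the values: 0 → 1 → 2 → 3 → 4 → 5 → 6

Answer: 6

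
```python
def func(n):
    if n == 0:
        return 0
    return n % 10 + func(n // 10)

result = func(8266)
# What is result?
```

Sum of digits of 8266: 6 + 6 + 2 + 8 = 22

Answer: 22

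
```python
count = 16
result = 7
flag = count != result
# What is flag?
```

Trace:
`count = 16` → count = 16
`result = 7` → result = 7
`flag = count != result` → flag = True
So flag = True

Answer: True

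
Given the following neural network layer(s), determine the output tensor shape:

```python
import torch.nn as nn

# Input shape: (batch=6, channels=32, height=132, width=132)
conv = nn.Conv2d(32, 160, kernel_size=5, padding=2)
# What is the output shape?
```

Input: (6, 32, 132, 132) -> Output: (6, 160, 132, 132)

Answer: (6, 160, 132, 132)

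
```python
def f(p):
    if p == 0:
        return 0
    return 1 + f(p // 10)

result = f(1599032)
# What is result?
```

Count of digits of 1599032: 7

Answer: 7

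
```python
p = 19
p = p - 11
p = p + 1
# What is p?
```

Trace:
`p = 19` → p = 19
`p = p - 11` → p = 8
`p = p + 1` → p = 9
So p = 9

Answer: 9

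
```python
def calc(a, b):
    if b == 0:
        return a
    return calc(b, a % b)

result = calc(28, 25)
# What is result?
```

calc(28, 25) -> calc(25, 3) -> calc(3, 1) -> calc(1, 0) -> 1

Answer: 1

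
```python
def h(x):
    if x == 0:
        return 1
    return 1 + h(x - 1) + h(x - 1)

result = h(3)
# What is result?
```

h(x) = 1 + 2·h(x-1), h(0)=1. Closed form: (1+1)·2^3 - 1 = 15.

Answer: 15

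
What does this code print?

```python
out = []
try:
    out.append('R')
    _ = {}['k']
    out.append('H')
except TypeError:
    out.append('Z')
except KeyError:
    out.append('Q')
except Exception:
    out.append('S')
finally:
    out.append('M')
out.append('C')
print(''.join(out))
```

Execution trace: 'R' (try body) → 'Q' (except KeyError) → 'M' (finally) → 'C' (after the try/except). Output: RQMC

Answer: RQMC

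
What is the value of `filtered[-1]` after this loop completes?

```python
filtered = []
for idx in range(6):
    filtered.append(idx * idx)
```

Last element of squares 0 to 5
`filtered` takes the values: [] → [0] → [0, 1] → [0, 1, 4] → [0, 1, 4, 9] → [0, 1, 4, 9, 16] → [0, 1, 4, 9, 16, 25]
So `filtered[-1]` = 25

Answer: 25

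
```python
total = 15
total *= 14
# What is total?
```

Trace:
`total = 15` → total = 15
`total *= 14` → total = 210
So total = 210

Answer: 210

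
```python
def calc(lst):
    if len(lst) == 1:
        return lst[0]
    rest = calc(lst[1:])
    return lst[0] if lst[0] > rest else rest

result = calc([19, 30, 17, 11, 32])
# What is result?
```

Recursive max over [19, 30, 17, 11, 32] = 32

Answer: 32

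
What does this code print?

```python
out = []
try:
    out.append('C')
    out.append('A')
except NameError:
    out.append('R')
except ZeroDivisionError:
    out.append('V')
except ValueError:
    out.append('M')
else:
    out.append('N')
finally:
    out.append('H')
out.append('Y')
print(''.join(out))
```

Execution trace: 'C' (try body) → 'A' (try body, no exception) → 'N' (else) → 'H' (finally) → 'Y' (after the try/except). Output: CANHY

Answer: CANHY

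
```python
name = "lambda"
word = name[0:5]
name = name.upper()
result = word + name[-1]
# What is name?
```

Trace:
`name = "lambda"` → name = 'lambda'
`word = name[0:5]` → word = 'lambd'
`name = name.upper()` → name = 'LAMBDA'
`result = word + name[-1]` → result = 'lambdA'
So name = 'LAMBDA'

Answer: 'LAMBDA'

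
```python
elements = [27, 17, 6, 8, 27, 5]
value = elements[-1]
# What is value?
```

Trace:
`elements = [27, 17, 6, 8, 27, 5]` → elements = [27, 17, 6, 8, 27, 5]
`value = elements[-1]` → value = 5
So value = 5

Answer: 5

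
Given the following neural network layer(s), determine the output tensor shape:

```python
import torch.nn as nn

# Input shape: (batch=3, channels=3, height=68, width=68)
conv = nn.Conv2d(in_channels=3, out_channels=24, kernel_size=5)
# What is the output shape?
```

Input: (3, 3, 68, 68) -> Output: (3, 24, 64, 64)

Answer: (3, 24, 64, 64)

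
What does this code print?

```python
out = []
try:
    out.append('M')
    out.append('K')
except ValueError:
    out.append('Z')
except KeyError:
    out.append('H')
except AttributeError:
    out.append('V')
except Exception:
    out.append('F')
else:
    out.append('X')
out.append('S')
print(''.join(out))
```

Execution trace: 'M' (try body) → 'K' (try body, no exception) → 'X' (else) → 'S' (after the try/except). Output: MKXS

Answer: MKXS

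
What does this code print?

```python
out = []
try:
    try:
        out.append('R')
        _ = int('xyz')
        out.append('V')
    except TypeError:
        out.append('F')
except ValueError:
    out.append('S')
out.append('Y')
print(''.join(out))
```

Execution trace: 'R' (try body) → 'S' (outer except ValueError) → 'Y' (after the try/except). Output: RSY

Answer: RSY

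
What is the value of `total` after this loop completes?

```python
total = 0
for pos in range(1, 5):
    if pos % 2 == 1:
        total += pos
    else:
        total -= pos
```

Add odd, subtract even
`total` takes the values: 0 → 1 → -1 → 2 → -2

Answer: -2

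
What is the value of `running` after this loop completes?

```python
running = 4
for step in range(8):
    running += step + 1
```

Start at 4, add 1 to 8 = 40
`running` takes the values: 4 → 5 → 7 → 10 → 14 → 19 → 25 → 32 → 40

Answer: 40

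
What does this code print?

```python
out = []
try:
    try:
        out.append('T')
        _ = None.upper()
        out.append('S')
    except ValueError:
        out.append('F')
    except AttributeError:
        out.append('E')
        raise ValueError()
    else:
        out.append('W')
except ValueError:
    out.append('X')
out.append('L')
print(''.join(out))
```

Execution trace: 'T' (inner try body) → 'E' (inner except AttributeError) → 'X' (outer except ValueError) → 'L' (after the try/except). Output: TEXL

Answer: TEXL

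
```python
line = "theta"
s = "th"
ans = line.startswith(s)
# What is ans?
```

Trace:
`line = "theta"` → line = 'theta'
`s = "th"` → s = 'th'
`ans = line.startswith(s)` → ans = True
So ans = True

Answer: True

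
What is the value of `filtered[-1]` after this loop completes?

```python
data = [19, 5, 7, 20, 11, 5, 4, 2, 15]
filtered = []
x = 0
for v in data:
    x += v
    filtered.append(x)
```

Cumulative sum ends at 88
`filtered` takes the values: [] → [19] → [19, 24] → [19, 24, 31] → [19, 24, 31, 51] → [19, 24, 31, 51, 62] → [19, 24, 31, 51, 62, 67] → [19, 24, 31, 51, 62, 67, 71] → [19, 24, 31, 51, 62, 67, 71, 73] → [19, 24, 31, 51, 62, 67, 71, 73, 88]
So `filtered[-1]` = 88

Answer: 88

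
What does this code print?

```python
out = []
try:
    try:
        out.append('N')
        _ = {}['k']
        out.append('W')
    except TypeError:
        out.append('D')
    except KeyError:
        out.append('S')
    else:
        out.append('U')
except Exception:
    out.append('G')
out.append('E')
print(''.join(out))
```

Execution trace: 'N' (inner try body) → 'S' (inner except KeyError) → 'E' (after the try/except). Output: NSE

Answer: NSE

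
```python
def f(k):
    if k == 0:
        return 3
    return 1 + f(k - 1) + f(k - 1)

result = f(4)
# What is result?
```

f(k) = 1 + 2·f(k-1), f(0)=3. Closed form: (3+1)·2^4 - 1 = 63.

Answer: 63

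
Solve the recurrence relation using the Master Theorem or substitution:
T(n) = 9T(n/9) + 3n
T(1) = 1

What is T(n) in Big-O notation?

By Master Theorem: a=9, b=9, f(n)=3n. Since log_9(9) = 1 and f(n) = Θ(n^1), Case 2 applies. T(n) = O(n log n).

Answer: O(n log n)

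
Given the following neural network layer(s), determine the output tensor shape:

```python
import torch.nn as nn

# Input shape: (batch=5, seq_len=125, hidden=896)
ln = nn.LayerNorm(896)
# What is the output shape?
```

Input: (5, 125, 896) -> Output: (5, 125, 896)

Answer: (5, 125, 896)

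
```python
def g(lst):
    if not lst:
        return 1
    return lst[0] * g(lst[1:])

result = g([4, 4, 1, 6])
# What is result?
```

Product over [4, 4, 1, 6] = 4 * 4 * 1 * 6 = 96

Answer: 96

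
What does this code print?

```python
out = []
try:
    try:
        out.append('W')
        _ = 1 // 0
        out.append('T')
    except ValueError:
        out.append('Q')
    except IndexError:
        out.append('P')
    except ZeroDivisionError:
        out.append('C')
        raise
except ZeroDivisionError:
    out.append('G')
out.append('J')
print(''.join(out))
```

Execution trace: 'W' (try body) → 'C' (except ZeroDivisionError) → 'G' (outer except ZeroDivisionError) → 'J' (after the try/except). Output: WCGJ

Answer: WCGJ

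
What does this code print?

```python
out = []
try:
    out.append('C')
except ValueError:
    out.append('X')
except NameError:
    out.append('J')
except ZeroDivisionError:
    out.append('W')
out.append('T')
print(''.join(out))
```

Execution trace: 'C' (try body, no exception) → 'T' (after the try/except). Output: CT

Answer: CT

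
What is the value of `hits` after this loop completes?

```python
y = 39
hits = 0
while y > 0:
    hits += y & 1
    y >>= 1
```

Count set bits in 39 (binary: 0b100111)
`hits` takes the values: 0 → 1 → 2 → 3 → 4

Answer: 4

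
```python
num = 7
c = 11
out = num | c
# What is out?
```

Trace:
`num = 7` → num = 7
`c = 11` → c = 11
`out = num | c` → out = 15
So out = 15

Answer: 15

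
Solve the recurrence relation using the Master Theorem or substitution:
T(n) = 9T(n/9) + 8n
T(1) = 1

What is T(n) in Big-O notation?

By Master Theorem: a=9, b=9, f(n)=8n. Since log_9(9) = 1 and f(n) = Θ(n^1), Case 2 applies. T(n) = O(n log n).

Answer: O(n log n)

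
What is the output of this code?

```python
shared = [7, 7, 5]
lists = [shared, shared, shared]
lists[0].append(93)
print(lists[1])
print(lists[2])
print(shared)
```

Key concept: list of same reference.
Step by step:
`shared = [7, 7, 5]` → shared = [7, 7, 5]
`lists = [shared, shared, shared]` → lists = [[7, 7, 5], [7, 7, 5], [7, 7, 5]]
`lists[0].append(93)` → shared = [7, 7, 5, 93]; lists = [[7, 7, 5, 93], [7, 7, 5, 93], [7, 7, 5, 93]]
`print(lists[1])` → prints [7, 7, 5, 93]
`print(lists[2])` → prints [7, 7, 5, 93]
`print(shared)` → prints [7, 7, 5, 93]

Answer:
[7, 7, 5, 93]
[7, 7, 5, 93]
[7, 7, 5, 93]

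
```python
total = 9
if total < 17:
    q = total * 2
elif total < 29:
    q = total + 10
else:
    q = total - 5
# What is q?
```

Trace:
`total = 9` → total = 9
`if total < 17: ...` → total < 17 is True → q = 18
So q = 18

Answer: 18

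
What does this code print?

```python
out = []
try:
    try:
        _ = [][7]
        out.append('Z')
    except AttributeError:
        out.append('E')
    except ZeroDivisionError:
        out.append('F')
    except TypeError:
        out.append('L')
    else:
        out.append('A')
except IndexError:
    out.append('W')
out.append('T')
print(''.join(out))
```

Execution trace: 'W' (outer except IndexError) → 'T' (after the try/except). Output: WT

Answer: WT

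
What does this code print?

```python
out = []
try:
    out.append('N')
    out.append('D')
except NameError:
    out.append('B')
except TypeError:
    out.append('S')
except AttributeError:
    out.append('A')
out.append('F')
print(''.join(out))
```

Execution trace: 'N' (try body) → 'D' (try body, no exception) → 'F' (after the try/except). Output: NDF

Answer: NDF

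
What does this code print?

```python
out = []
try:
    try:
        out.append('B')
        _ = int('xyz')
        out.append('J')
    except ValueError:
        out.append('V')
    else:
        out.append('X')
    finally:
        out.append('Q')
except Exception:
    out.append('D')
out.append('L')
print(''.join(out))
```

Execution trace: 'B' (inner try body) → 'V' (inner except ValueError) → 'Q' (inner finally) → 'L' (after the try/except). Output: BVQL

Answer: BVQL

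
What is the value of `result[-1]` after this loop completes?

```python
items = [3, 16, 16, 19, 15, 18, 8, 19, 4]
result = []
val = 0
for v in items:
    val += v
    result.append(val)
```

Cumulative sum ends at 118
`result` takes the values: [] → [3] → [3, 19] → [3, 19, 35] → [3, 19, 35, 54] → [3, 19, 35, 54, 69] → [3, 19, 35, 54, 69, 87] → [3, 19, 35, 54, 69, 87, 95] → [3, 19, 35, 54, 69, 87, 95, 114] → [3, 19, 35, 54, 69, 87, 95, 114, 118]
So `result[-1]` = 118

Answer: 118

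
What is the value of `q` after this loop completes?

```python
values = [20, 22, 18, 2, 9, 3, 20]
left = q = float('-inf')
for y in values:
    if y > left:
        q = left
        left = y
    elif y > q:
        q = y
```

Second largest (with repeats) in [20, 22, 18, 2, 9, 3, 20]
`q` takes the values: -inf → 20

Answer: 20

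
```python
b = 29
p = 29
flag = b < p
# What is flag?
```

Trace:
`b = 29` → b = 29
`p = 29` → p = 29
`flag = b < p` → flag = False
So flag = False

Answer: False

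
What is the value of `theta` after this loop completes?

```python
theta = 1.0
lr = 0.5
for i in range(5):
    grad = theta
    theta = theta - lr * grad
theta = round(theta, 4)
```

Gradient descent: w = 1.0 * (1 - 0.5)^5
`theta` takes the values: 1.0 → 0.5 → 0.25 → 0.125 → 0.0625 → 0.03125 → 0.0312

Answer: 0.0312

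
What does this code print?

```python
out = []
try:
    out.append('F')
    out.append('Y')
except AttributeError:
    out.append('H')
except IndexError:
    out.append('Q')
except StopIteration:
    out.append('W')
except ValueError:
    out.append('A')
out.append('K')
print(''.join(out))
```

Execution trace: 'F' (try body) → 'Y' (try body, no exception) → 'K' (after the try/except). Output: FYK

Answer: FYK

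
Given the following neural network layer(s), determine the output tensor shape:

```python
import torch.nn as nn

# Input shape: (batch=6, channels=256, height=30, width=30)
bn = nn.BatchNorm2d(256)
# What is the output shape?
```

Input: (6, 256, 30, 30) -> Output: (6, 256, 30, 30)

Answer: (6, 256, 30, 30)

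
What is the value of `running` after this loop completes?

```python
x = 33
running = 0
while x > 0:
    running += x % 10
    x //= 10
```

Sum digits of 33
`running` takes the values: 0 → 3 → 6

Answer: 6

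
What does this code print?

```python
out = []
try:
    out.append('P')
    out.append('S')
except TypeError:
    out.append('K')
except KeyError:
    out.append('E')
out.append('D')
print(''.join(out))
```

Execution trace: 'P' (try body) → 'S' (try body, no exception) → 'D' (after the try/except). Output: PSD

Answer: PSD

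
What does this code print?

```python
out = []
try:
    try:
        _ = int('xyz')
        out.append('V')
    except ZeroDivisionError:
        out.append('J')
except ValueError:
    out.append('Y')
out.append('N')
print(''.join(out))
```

Execution trace: 'Y' (outer except ValueError) → 'N' (after the try/except). Output: YN

Answer: YN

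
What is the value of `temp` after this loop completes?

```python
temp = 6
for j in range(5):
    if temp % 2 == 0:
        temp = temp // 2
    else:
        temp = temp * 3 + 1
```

Collatz-style transformation from 6
`temp` takes the values: 6 → 3 → 10 → 5 → 16 → 8

Answer: 8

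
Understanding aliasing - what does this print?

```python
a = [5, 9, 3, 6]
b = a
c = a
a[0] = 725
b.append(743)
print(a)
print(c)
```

Key concept: multiple aliases.
Step by step:
`a = [5, 9, 3, 6]` → a = [5, 9, 3, 6]
`b = a` → b = [5, 9, 3, 6] (same object as a)
`c = a` → c = [5, 9, 3, 6] (same object as a, b)
`a[0] = 725` → a = [725, 9, 3, 6] (same object as b, c); b = [725, 9, 3, 6] (same object as a, c); c = [725, 9, 3, 6] (same object as a, b)
`b.append(743)` → a = [725, 9, 3, 6, 743] (same object as b, c); b = [725, 9, 3, 6, 743] (same object as a, c); c = [725, 9, 3, 6, 743] (same object as a, b)
`print(a)` → prints [725, 9, 3, 6, 743]
`print(c)` → prints [725, 9, 3, 6, 743]

Answer:
[725, 9, 3, 6, 743]
[725, 9, 3, 6, 743]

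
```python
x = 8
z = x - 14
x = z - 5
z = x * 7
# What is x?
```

Trace:
`x = 8` → x = 8
`z = x - 14` → z = -6
`x = z - 5` → x = -11
`z = x * 7` → z = -77
So x = -11

Answer: -11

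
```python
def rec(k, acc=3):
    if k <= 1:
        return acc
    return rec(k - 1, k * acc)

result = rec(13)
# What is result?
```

Accumulator trace (n, acc): (13, 3) -> (12, 39) -> (11, 468) -> (10, 5148) -> (9, 51480) -> (8, 463320) -> (7, 3706560) -> (6, 25945920) -> (5, 155675520) -> (4, 778377600) -> (3, 3113510400) -> (2, 9340531200) -> (1, 18681062400) -> return 18681062400

Answer: 18681062400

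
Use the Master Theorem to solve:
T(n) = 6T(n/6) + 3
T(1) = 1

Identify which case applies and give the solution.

a=6, b=6, f(n)=3. log_6(6) = 1. Since c=0 < 1, Case 1 applies: T(n) = Θ(n^log_b(a)) = O(n).

Answer: O(n) - Case 1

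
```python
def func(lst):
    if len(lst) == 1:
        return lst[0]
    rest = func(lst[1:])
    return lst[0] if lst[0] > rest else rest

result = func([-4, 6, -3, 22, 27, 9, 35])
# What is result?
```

Recursive max over [-4, 6, -3, 22, 27, 9, 35] = 35

Answer: 35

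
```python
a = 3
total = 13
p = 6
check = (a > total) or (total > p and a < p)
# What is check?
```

Trace:
`a = 3` → a = 3
`total = 13` → total = 13
`p = 6` → p = 6
`check = (a > total) or (total > p and a < p)` → check = True
So check = True

Answer: True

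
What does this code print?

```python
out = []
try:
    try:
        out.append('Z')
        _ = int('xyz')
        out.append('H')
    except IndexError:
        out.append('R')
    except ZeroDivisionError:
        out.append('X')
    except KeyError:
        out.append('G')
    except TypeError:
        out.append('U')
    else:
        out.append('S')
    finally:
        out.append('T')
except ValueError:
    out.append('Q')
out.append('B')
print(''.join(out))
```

Execution trace: 'Z' (try body) → 'T' (finally) → 'Q' (outer except ValueError) → 'B' (after the try/except). Output: ZTQB

Answer: ZTQB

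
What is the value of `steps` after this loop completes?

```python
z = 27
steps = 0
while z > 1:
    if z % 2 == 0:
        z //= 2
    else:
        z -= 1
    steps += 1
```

Steps to reduce 27 to 1
`steps` takes the values: 0 → 1 → 2 → 3 → 4 → 5 → 6 → 7

Answer: 7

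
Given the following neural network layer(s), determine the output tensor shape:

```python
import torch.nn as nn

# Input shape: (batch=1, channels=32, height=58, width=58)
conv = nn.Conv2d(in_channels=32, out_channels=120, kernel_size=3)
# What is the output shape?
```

Input: (1, 32, 58, 58) -> Output: (1, 120, 56, 56)

Answer: (1, 120, 56, 56)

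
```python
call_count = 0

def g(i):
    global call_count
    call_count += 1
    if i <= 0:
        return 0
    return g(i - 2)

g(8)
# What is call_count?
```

Linear recursion stepping by 2: 5 calls from i=8 down to ≤0.

Answer: 5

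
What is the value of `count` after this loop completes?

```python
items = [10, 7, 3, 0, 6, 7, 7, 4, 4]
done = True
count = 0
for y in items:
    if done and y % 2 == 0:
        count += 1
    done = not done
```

Count even values at even positions
`count` takes the values: 0 → 1 → 2 → 3

Answer: 3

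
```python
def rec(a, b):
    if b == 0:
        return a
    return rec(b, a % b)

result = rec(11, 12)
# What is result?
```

rec(11, 12) -> rec(12, 11) -> rec(11, 1) -> rec(1, 0) -> 1

Answer: 1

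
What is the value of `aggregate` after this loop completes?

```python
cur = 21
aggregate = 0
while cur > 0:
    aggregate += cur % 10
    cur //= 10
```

Sum digits of 21
`aggregate` takes the values: 0 → 1 → 3

Answer: 3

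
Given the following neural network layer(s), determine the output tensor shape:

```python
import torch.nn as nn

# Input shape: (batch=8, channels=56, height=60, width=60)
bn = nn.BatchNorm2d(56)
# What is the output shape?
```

Input: (8, 56, 60, 60) -> Output: (8, 56, 60, 60)

Answer: (8, 56, 60, 60)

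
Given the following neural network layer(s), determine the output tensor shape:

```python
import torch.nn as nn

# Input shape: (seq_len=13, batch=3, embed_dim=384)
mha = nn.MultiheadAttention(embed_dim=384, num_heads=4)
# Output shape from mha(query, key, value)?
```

Input: (13, 3, 384) -> Output: (13, 3, 384)

Answer: (13, 3, 384)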